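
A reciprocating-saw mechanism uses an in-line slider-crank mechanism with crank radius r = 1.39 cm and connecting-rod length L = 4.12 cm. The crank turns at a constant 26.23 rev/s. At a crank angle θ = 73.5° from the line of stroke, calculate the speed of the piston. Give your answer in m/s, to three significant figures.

2.42

ω = 2π·26.2 = 164.8 rad/s
For an in-line slider-crank, x = r cosθ + √(L² − r² sin²θ), so v = −rω sinθ·[1 + r cosθ/√(L² − r² sin²θ)].
With r = 0.0139 m, L = 0.0412 m, θ = 73.5°: √(L² − r² sin²θ) = 0.038985 m.
v = −0.0139·164.8·0.95882·[1 + 0.0139·0.28402/0.038985] = -2.4189 m/s.
|v| = 2.4189 m/s.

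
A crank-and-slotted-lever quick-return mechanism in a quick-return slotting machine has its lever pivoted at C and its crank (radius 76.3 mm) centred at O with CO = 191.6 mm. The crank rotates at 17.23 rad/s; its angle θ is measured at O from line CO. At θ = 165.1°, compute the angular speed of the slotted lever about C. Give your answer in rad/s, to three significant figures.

ω = 17.23 rad/s
Crank pin A relative to C: A = (d + r cosθ, r sinθ); lever angle φ = atan2(r sinθ, d + r cosθ).
Differentiating tanφ: φ̇ = rω(d cosθ + r)/(d² + r² + 2dr cosθ).
d² + r² + 2dr cosθ = |CA|² = 0.0142772 m²;  d cosθ + r = -0.10886 m.
|ω_lever| = |0.0763·17.23·-0.10886| / 0.0142772 = 10.024 rad/s.

10.0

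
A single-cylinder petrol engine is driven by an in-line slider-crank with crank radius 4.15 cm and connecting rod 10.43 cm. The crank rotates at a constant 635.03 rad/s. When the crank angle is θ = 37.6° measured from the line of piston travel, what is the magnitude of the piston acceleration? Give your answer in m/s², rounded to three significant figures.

ω = 635 rad/s
x(θ) = r cosθ + √(L² − r² sin²θ); with ω constant, a = ω²·d²x/dθ².
d²x/dθ² = −r cosθ − r²(cos2θ)/√u − r⁴ sin²2θ/(4u^{3/2}),  u = L² − r² sin²θ = 0.0102373 m².
Substituting r = 0.0415 m, L = 0.1043 m, θ = 37.6°: d²x/dθ² = -0.037897 m.
a = ω²·d²x/dθ² = (635)²·(-0.037897) = -15283 m/s²;  |a| = 15283 m/s².

15300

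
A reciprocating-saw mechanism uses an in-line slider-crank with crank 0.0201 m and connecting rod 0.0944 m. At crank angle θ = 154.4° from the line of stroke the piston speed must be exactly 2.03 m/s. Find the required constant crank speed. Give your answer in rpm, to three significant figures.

For an in-line slider-crank, |v_piston| = rω|sinθ|·[1 + r cosθ/√(L² − r² sin²θ)].
With r = 0.0201 m, L = 0.0944 m, θ = 154.4°: the bracketed kinematic factor |dx/dθ| = 0.0070101 m.
ω = v/|dx/dθ| = 2.03/0.0070101 = 289.58 rad/s.
N = 60ω/(2π) = 2765.3 rpm.

2770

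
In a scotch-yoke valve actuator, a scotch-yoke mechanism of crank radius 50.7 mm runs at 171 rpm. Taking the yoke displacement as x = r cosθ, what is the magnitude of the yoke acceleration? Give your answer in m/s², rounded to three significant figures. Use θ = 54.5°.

ω = 17.91 rad/s (from 171 rpm).
x = r cosθ ⇒ ẍ = −rω² cosθ (ω constant).
|a| = rω²|cosθ| = 0.0507·(17.91)²·|cos 54.5°| = 9.4409 m/s².

9.44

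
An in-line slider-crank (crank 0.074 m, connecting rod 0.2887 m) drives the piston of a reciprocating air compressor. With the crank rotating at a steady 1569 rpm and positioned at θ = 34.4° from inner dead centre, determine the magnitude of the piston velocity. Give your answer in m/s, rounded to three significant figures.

ω = 2π·1569/60 = 164.3 rad/s
For an in-line slider-crank, x = r cosθ + √(L² − r² sin²θ), so v = −rω sinθ·[1 + r cosθ/√(L² − r² sin²θ)].
With r = 0.074 m, L = 0.2887 m, θ = 34.4°: √(L² − r² sin²θ) = 0.28566 m.
v = −0.074·164.3·0.56497·[1 + 0.074·0.82511/0.28566] = -8.3375 m/s.
|v| = 8.3375 m/s.

8.34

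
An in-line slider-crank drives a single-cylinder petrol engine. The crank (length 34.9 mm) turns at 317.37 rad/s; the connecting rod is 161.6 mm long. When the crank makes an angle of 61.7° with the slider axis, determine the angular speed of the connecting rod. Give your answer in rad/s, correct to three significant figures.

33.1

ω = 317.4 rad/s
The rod makes angle φ with the slider axis where L sinφ = r sinθ; differentiating, L cosφ·φ̇ = r ω cosθ.
L cosφ = √(L² − r² sin²θ) = 0.15865 m.
|ω_rod| = r ω |cosθ| / √(L² − r² sin²θ) = 0.0349·317.4·0.47409/0.15865 = 33.098 rad/s.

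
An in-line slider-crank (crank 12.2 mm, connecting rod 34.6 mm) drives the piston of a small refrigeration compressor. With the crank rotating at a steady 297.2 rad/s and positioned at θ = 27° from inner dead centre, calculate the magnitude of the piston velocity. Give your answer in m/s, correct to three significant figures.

2.17

ω = 297.2 rad/s
For an in-line slider-crank, x = r cosθ + √(L² − r² sin²θ), so v = −rω sinθ·[1 + r cosθ/√(L² − r² sin²θ)].
With r = 0.0122 m, L = 0.0346 m, θ = 27°: √(L² − r² sin²θ) = 0.034154 m.
v = −0.0122·297.2·0.45399·[1 + 0.0122·0.89101/0.034154] = -2.17 m/s.
|v| = 2.17 m/s.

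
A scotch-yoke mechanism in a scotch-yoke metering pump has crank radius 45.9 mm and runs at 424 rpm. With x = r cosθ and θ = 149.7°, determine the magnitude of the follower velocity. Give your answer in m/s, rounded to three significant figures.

ω = 44.4 rad/s (from 424 rpm).
x = r cosθ ⇒ ẋ = −rω sinθ.
|v| = rω|sinθ| = 0.0459·44.4·|sin 149.7°| = 1.0282 m/s.

1.03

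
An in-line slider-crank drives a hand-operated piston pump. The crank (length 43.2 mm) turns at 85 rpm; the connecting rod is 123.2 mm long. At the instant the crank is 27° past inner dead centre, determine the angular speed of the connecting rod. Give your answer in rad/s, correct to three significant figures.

2.82

ω = 8.901 rad/s (converted from 85 rpm).
The rod makes angle φ with the slider axis where L sinφ = r sinθ; differentiating, L cosφ·φ̇ = r ω cosθ.
L cosφ = √(L² − r² sin²θ) = 0.12163 m.
|ω_rod| = r ω |cosθ| / √(L² − r² sin²θ) = 0.0432·8.901·0.89101/0.12163 = 2.8169 rad/s.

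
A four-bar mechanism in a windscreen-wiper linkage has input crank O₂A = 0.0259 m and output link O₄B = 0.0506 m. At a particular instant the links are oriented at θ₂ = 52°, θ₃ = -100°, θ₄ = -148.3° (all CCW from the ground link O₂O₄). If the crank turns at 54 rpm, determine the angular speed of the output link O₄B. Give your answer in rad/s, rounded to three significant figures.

ω₂ = 5.655 rad/s (from 54 rpm).
Differentiating the loop-closure r₂e^{iθ₂}+r₃e^{iθ₃}=r₁+r₄e^{iθ₄} gives r₂ω₂e^{iθ₂}+r₃ω₃e^{iθ₃}=r₄ω₄e^{iθ₄}.
Eliminating the other unknown: ω₄ = r₂ω₂ sin(θ₂−θ₃) / [r₄ sin(θ₄−θ₃)].
Numerator sine = +0.46947; denominator sine = -0.74664.
Result = 0.0259·5.655·(+0.46947) / (0.0506·(-0.74664)) = -1.82 rad/s; magnitude 1.82 rad/s.

1.82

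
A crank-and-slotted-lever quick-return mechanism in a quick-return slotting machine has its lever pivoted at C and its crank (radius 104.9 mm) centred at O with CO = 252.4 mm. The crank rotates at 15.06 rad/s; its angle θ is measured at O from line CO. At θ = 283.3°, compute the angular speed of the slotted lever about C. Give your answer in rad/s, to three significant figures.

2.96

ω = 15.06 rad/s
Crank pin A relative to C: A = (d + r cosθ, r sinθ); lever angle φ = atan2(r sinθ, d + r cosθ).
Differentiating tanφ: φ̇ = rω(d cosθ + r)/(d² + r² + 2dr cosθ).
d² + r² + 2dr cosθ = |CA|² = 0.0868917 m²;  d cosθ + r = +0.16296 m.
|ω_lever| = |0.1049·15.06·+0.16296| / 0.0868917 = 2.9629 rad/s.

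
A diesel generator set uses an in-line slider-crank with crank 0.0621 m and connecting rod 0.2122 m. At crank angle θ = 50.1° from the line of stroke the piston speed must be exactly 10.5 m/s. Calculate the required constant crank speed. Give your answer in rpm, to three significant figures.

1760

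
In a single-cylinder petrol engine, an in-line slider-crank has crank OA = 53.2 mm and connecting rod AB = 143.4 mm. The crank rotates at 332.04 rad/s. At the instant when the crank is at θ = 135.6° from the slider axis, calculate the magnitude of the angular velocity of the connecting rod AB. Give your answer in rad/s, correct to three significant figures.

ω = 332 rad/s
The rod makes angle φ with the slider axis where L sinφ = r sinθ; differentiating, L cosφ·φ̇ = r ω cosθ.
L cosφ = √(L² − r² sin²θ) = 0.13848 m.
|ω_rod| = r ω |cosθ| / √(L² − r² sin²θ) = 0.0532·332·0.71447/0.13848 = 91.135 rad/s.

91.1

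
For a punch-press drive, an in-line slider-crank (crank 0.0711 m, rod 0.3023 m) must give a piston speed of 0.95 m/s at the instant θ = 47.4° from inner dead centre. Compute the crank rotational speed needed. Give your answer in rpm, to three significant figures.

149

For an in-line slider-crank, |v_piston| = rω|sinθ|·[1 + r cosθ/√(L² − r² sin²θ)].
With r = 0.0711 m, L = 0.3023 m, θ = 47.4°: the bracketed kinematic factor |dx/dθ| = 0.060796 m.
ω = v/|dx/dθ| = 0.95/0.060796 = 15.626 rad/s.
N = 60ω/(2π) = 149.22 rpm.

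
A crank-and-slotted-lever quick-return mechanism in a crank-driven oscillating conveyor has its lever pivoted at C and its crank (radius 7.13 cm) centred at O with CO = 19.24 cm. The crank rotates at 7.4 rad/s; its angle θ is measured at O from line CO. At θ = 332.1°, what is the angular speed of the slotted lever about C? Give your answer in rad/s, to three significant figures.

ω = 7.4 rad/s
Crank pin A relative to C: A = (d + r cosθ, r sinθ); lever angle φ = atan2(r sinθ, d + r cosθ).
Differentiating tanφ: φ̇ = rω(d cosθ + r)/(d² + r² + 2dr cosθ).
d² + r² + 2dr cosθ = |CA|² = 0.0663487 m²;  d cosθ + r = +0.24134 m.
|ω_lever| = |0.0713·7.4·+0.24134| / 0.0663487 = 1.9192 rad/s.

1.92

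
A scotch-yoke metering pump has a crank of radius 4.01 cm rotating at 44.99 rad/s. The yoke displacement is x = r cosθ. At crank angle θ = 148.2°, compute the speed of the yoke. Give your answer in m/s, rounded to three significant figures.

0.951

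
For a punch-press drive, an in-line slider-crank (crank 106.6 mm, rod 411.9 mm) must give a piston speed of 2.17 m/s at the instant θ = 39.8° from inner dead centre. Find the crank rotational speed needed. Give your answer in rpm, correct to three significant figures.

253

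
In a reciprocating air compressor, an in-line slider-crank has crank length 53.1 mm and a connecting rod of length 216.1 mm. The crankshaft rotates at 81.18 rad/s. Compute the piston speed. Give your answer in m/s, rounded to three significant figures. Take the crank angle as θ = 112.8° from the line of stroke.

3.59

ω = 81.18 rad/s
For an in-line slider-crank, x = r cosθ + √(L² − r² sin²θ), so v = −rω sinθ·[1 + r cosθ/√(L² − r² sin²θ)].
With r = 0.0531 m, L = 0.2161 m, θ = 112.8°: √(L² − r² sin²θ) = 0.21048 m.
v = −0.0531·81.18·0.92186·[1 + 0.0531·-0.38752/0.21048] = -3.5853 m/s.
|v| = 3.5853 m/s.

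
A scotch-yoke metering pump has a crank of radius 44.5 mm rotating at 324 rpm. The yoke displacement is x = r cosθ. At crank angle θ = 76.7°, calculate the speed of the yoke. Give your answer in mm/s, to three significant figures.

ω = 33.93 rad/s (from 324 rpm).
x = r cosθ ⇒ ẋ = −rω sinθ.
|v| = rω|sinθ| = 0.0445·33.93·|sin 76.7°| = 1.4694 m/s = 1469.4 mm/s.

1470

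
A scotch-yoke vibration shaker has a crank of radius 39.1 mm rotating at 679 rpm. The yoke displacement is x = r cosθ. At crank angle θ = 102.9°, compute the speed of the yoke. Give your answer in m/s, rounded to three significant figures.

ω = 71.1 rad/s (from 679 rpm).
x = r cosθ ⇒ ẋ = −rω sinθ.
|v| = rω|sinθ| = 0.0391·71.1·|sin 102.9°| = 2.71 m/s.

2.71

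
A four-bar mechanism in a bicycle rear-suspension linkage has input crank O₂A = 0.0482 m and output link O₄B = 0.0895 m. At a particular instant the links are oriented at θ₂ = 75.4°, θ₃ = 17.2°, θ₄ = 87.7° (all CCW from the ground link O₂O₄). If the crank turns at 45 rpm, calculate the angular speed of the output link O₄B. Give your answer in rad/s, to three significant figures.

ω₂ = 4.712 rad/s (from 45 rpm).
Differentiating the loop-closure r₂e^{iθ₂}+r₃e^{iθ₃}=r₁+r₄e^{iθ₄} gives r₂ω₂e^{iθ₂}+r₃ω₃e^{iθ₃}=r₄ω₄e^{iθ₄}.
Eliminating the other unknown: ω₄ = r₂ω₂ sin(θ₂−θ₃) / [r₄ sin(θ₄−θ₃)].
Numerator sine = +0.84989; denominator sine = +0.94264.
Result = 0.0482·4.712·(+0.84989) / (0.0895·(+0.94264)) = +2.2881 rad/s; magnitude 2.2881 rad/s.

2.29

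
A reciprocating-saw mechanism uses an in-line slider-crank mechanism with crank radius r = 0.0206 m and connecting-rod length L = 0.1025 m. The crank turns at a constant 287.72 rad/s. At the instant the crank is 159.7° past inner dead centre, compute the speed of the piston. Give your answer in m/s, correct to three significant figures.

ω = 287.7 rad/s
For an in-line slider-crank, x = r cosθ + √(L² − r² sin²θ), so v = −rω sinθ·[1 + r cosθ/√(L² − r² sin²θ)].
With r = 0.0206 m, L = 0.1025 m, θ = 159.7°: √(L² − r² sin²θ) = 0.10225 m.
v = −0.0206·287.7·0.34694·[1 + 0.0206·-0.93789/0.10225] = -1.6678 m/s.
|v| = 1.6678 m/s.

1.67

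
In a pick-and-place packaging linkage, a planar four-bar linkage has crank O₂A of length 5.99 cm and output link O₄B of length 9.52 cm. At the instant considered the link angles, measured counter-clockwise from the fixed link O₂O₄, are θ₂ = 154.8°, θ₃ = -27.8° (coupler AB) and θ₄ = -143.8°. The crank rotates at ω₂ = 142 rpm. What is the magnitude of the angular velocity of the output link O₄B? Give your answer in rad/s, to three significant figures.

ω₂ = 14.87 rad/s (from 142 rpm).
Differentiating the loop-closure r₂e^{iθ₂}+r₃e^{iθ₃}=r₁+r₄e^{iθ₄} gives r₂ω₂e^{iθ₂}+r₃ω₃e^{iθ₃}=r₄ω₄e^{iθ₄}.
Eliminating the other unknown: ω₄ = r₂ω₂ sin(θ₂−θ₃) / [r₄ sin(θ₄−θ₃)].
Numerator sine = -0.04536; denominator sine = -0.89879.
Result = 0.0599·14.87·(-0.04536) / (0.0952·(-0.89879)) = +0.47222 rad/s; magnitude 0.47222 rad/s.

0.472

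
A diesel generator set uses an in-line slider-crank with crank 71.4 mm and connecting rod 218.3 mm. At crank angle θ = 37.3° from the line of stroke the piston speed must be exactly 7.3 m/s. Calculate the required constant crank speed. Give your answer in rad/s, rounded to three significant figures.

For an in-line slider-crank, |v_piston| = rω|sinθ|·[1 + r cosθ/√(L² − r² sin²θ)].
With r = 0.0714 m, L = 0.2183 m, θ = 37.3°: the bracketed kinematic factor |dx/dθ| = 0.054753 m.
ω = v/|dx/dθ| = 7.3/0.054753 = 133.33 rad/s.

133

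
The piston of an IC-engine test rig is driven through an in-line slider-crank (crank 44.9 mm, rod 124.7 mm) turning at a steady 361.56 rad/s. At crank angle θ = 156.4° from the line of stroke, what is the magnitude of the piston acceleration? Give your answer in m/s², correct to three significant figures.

ω = 361.6 rad/s
x(θ) = r cosθ + √(L² − r² sin²θ); with ω constant, a = ω²·d²x/dθ².
d²x/dθ² = −r cosθ − r²(cos2θ)/√u − r⁴ sin²2θ/(4u^{3/2}),  u = L² − r² sin²θ = 0.015227 m².
Substituting r = 0.0449 m, L = 0.1247 m, θ = 156.4°: d²x/dθ² = +0.029753 m.
a = ω²·d²x/dθ² = (361.6)²·(+0.029753) = +3889.5 m/s²;  |a| = 3889.5 m/s².

3890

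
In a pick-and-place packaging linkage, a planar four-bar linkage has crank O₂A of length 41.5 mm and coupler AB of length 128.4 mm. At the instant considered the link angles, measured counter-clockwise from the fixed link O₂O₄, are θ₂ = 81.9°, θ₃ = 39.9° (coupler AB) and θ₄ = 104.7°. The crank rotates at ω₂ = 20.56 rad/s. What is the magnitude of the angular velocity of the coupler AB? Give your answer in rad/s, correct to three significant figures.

ω₂ = 20.56 rad/s
Differentiating the loop-closure r₂e^{iθ₂}+r₃e^{iθ₃}=r₁+r₄e^{iθ₄} gives r₂ω₂e^{iθ₂}+r₃ω₃e^{iθ₃}=r₄ω₄e^{iθ₄}.
Eliminating the other unknown: ω₃ = r₂ω₂ sin(θ₄−θ₂) / [r₃ sin(θ₃−θ₄)].
Numerator sine = +0.38752; denominator sine = -0.90483.
Result = 0.0415·20.56·(+0.38752) / (0.1284·(-0.90483)) = -2.846 rad/s; magnitude 2.846 rad/s.

2.85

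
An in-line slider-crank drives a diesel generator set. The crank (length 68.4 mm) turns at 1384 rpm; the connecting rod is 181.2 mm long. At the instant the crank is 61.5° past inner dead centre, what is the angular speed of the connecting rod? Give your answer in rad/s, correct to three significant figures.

27.7

ω = 144.9 rad/s (converted from 1384 rpm).
The rod makes angle φ with the slider axis where L sinφ = r sinθ; differentiating, L cosφ·φ̇ = r ω cosθ.
L cosφ = √(L² − r² sin²θ) = 0.17094 m.
|ω_rod| = r ω |cosθ| / √(L² − r² sin²θ) = 0.0684·144.9·0.47716/0.17094 = 27.672 rad/s.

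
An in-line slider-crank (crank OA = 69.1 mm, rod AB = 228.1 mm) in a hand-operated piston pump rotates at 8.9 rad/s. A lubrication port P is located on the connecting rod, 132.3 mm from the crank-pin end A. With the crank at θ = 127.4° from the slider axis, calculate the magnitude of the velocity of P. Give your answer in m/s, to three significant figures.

0.462

ω = 8.9 rad/s.  Crank-pin speed |V_A| = rω = 0.61499 m/s, perpendicular to OA.
Rod angle: sinφ = −(r/L) sinθ ⇒ φ = -13.925°; ω_rod = −rω cosθ/√(L²−r²sin²θ) = +1.6872 rad/s.
V_P = V_A + ω_rod × AP, with AP = 0.1323 m along the rod.
Components: V_Px = −rω sinθ − a·ω_rod·sinφ = -0.43484 m/s;  V_Py = rω cosθ + a·ω_rod·cosφ = -0.15688 m/s.
|V_P| = √(V_Px² + V_Py²) = 0.46227 m/s.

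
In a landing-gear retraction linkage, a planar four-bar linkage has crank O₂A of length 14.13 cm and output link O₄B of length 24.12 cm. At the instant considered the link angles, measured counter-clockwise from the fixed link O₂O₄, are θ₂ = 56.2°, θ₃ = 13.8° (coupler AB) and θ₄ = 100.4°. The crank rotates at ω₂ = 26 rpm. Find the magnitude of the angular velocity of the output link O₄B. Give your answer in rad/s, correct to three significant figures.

ω₂ = 2.723 rad/s (from 26 rpm).
Differentiating the loop-closure r₂e^{iθ₂}+r₃e^{iθ₃}=r₁+r₄e^{iθ₄} gives r₂ω₂e^{iθ₂}+r₃ω₃e^{iθ₃}=r₄ω₄e^{iθ₄}.
Eliminating the other unknown: ω₄ = r₂ω₂ sin(θ₂−θ₃) / [r₄ sin(θ₄−θ₃)].
Numerator sine = +0.67430; denominator sine = +0.99824.
Result = 0.1413·2.723·(+0.67430) / (0.2412·(+0.99824)) = +1.0774 rad/s; magnitude 1.0774 rad/s.

1.08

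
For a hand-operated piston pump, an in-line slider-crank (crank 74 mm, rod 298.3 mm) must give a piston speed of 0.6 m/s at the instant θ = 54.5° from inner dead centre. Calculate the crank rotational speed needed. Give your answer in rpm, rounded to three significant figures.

For an in-line slider-crank, |v_piston| = rω|sinθ|·[1 + r cosθ/√(L² − r² sin²θ)].
With r = 0.074 m, L = 0.2983 m, θ = 54.5°: the bracketed kinematic factor |dx/dθ| = 0.069106 m.
ω = v/|dx/dθ| = 0.6/0.069106 = 8.6823 rad/s.
N = 60ω/(2π) = 82.91 rpm.

82.9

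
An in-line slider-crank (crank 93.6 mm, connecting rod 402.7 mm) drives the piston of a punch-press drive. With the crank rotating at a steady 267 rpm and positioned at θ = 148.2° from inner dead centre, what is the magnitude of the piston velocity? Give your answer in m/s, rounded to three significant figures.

1.10

ω = 2π·267/60 = 27.96 rad/s
For an in-line slider-crank, x = r cosθ + √(L² − r² sin²θ), so v = −rω sinθ·[1 + r cosθ/√(L² − r² sin²θ)].
With r = 0.0936 m, L = 0.4027 m, θ = 148.2°: √(L² − r² sin²θ) = 0.39967 m.
v = −0.0936·27.96·0.52696·[1 + 0.0936·-0.84989/0.39967] = -1.1046 m/s.
|v| = 1.1046 m/s.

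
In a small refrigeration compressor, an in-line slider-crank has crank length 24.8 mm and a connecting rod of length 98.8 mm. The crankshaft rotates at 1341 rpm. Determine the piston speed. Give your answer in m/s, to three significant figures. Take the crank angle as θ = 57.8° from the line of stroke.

3.35

ω = 2π·1341/60 = 140.4 rad/s
For an in-line slider-crank, x = r cosθ + √(L² − r² sin²θ), so v = −rω sinθ·[1 + r cosθ/√(L² − r² sin²θ)].
With r = 0.0248 m, L = 0.0988 m, θ = 57.8°: √(L² − r² sin²θ) = 0.096546 m.
v = −0.0248·140.4·0.84619·[1 + 0.0248·0.53288/0.096546] = -3.3504 m/s.
|v| = 3.3504 m/s.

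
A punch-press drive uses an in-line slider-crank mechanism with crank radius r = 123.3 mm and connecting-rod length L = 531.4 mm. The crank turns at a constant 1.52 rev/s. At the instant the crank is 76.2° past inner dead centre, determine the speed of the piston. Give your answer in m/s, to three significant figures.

1.21

ω = 2π·1.52 = 9.55 rad/s
For an in-line slider-crank, x = r cosθ + √(L² − r² sin²θ), so v = −rω sinθ·[1 + r cosθ/√(L² − r² sin²θ)].
With r = 0.1233 m, L = 0.5314 m, θ = 76.2°: √(L² − r² sin²θ) = 0.51773 m.
v = −0.1233·9.55·0.97113·[1 + 0.1233·0.23853/0.51773] = -1.2085 m/s.
|v| = 1.2085 m/s.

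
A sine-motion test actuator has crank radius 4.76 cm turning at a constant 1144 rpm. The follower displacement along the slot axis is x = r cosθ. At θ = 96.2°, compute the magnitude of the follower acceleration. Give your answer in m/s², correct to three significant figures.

ω = 119.8 rad/s (from 1144 rpm).
x = r cosθ ⇒ ẍ = −rω² cosθ (ω constant).
|a| = rω²|cosθ| = 0.0476·(119.8)²·|cos 96.2°| = 73.78 m/s².

73.8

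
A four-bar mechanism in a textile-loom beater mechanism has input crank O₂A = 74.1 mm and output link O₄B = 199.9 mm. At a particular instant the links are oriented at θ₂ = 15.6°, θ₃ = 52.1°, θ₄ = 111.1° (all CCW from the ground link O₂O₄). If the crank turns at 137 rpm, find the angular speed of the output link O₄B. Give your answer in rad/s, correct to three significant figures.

ω₂ = 14.35 rad/s (from 137 rpm).
Differentiating the loop-closure r₂e^{iθ₂}+r₃e^{iθ₃}=r₁+r₄e^{iθ₄} gives r₂ω₂e^{iθ₂}+r₃ω₃e^{iθ₃}=r₄ω₄e^{iθ₄}.
Eliminating the other unknown: ω₄ = r₂ω₂ sin(θ₂−θ₃) / [r₄ sin(θ₄−θ₃)].
Numerator sine = -0.59482; denominator sine = +0.85717.
Result = 0.0741·14.35·(-0.59482) / (0.1999·(+0.85717)) = -3.6904 rad/s; magnitude 3.6904 rad/s.

3.69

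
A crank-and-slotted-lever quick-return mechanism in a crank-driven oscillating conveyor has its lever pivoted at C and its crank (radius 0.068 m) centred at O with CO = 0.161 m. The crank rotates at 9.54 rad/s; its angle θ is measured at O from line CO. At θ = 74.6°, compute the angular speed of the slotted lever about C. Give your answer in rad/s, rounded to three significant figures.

ω = 9.54 rad/s
Crank pin A relative to C: A = (d + r cosθ, r sinθ); lever angle φ = atan2(r sinθ, d + r cosθ).
Differentiating tanφ: φ̇ = rω(d cosθ + r)/(d² + r² + 2dr cosθ).
d² + r² + 2dr cosθ = |CA|² = 0.0363596 m²;  d cosθ + r = +0.11075 m.
|ω_lever| = |0.068·9.54·+0.11075| / 0.0363596 = 1.9761 rad/s.

1.98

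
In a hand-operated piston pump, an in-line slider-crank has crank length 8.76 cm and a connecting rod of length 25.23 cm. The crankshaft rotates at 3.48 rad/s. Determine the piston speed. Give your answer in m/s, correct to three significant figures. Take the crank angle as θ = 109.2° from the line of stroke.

ω = 3.48 rad/s
For an in-line slider-crank, x = r cosθ + √(L² − r² sin²θ), so v = −rω sinθ·[1 + r cosθ/√(L² − r² sin²θ)].
With r = 0.0876 m, L = 0.2523 m, θ = 109.2°: √(L² − r² sin²θ) = 0.23835 m.
v = −0.0876·3.48·0.94438·[1 + 0.0876·-0.32887/0.23835] = -0.25309 m/s.
|v| = 0.25309 m/s.

0.253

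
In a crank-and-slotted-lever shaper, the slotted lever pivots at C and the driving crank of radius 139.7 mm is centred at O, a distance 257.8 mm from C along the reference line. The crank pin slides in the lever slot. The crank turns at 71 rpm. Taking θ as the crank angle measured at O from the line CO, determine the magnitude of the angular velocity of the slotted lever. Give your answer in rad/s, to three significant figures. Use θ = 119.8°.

ω = 7.435 rad/s (from 71 rpm).
Crank pin A relative to C: A = (d + r cosθ, r sinθ); lever angle φ = atan2(r sinθ, d + r cosθ).
Differentiating tanφ: φ̇ = rω(d cosθ + r)/(d² + r² + 2dr cosθ).
d² + r² + 2dr cosθ = |CA|² = 0.0501802 m²;  d cosθ + r = +0.01158 m.
|ω_lever| = |0.1397·7.435·+0.01158| / 0.0501802 = 0.2397 rad/s.

0.240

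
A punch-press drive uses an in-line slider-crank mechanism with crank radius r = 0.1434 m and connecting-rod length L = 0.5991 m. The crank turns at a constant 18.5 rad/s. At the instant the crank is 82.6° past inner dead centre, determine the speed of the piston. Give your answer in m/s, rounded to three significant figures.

ω = 18.5 rad/s
For an in-line slider-crank, x = r cosθ + √(L² − r² sin²θ), so v = −rω sinθ·[1 + r cosθ/√(L² − r² sin²θ)].
With r = 0.1434 m, L = 0.5991 m, θ = 82.6°: √(L² − r² sin²θ) = 0.58198 m.
v = −0.1434·18.5·0.99167·[1 + 0.1434·0.12880/0.58198] = -2.7143 m/s.
|v| = 2.7143 m/s.

2.71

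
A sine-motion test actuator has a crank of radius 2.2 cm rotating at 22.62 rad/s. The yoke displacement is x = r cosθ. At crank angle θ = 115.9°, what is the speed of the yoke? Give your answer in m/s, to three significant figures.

0.448

ω = 22.62 rad/s
x = r cosθ ⇒ ẋ = −rω sinθ.
|v| = rω|sinθ| = 0.022·22.62·|sin 115.9°| = 0.44766 m/s.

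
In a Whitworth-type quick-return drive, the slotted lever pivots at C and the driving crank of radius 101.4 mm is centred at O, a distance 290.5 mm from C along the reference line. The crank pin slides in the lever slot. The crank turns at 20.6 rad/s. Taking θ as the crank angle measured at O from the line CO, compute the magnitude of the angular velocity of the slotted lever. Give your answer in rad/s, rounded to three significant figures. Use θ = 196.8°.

ω = 20.6 rad/s
Crank pin A relative to C: A = (d + r cosθ, r sinθ); lever angle φ = atan2(r sinθ, d + r cosθ).
Differentiating tanφ: φ̇ = rω(d cosθ + r)/(d² + r² + 2dr cosθ).
d² + r² + 2dr cosθ = |CA|² = 0.0382733 m²;  d cosθ + r = -0.1767 m.
|ω_lever| = |0.1014·20.6·-0.1767| / 0.0382733 = 9.6438 rad/s.

9.64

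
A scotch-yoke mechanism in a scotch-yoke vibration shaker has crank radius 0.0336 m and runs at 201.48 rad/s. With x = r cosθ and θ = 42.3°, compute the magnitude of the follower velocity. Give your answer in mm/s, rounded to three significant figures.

ω = 201.5 rad/s
x = r cosθ ⇒ ẋ = −rω sinθ.
|v| = rω|sinθ| = 0.0336·201.5·|sin 42.3°| = 4.5561 m/s = 4556.1 mm/s.

4560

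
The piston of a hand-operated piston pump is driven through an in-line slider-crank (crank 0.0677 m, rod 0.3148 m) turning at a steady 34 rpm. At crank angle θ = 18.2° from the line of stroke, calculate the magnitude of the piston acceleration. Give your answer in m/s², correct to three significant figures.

0.965

ω = 2π·34/60 = 3.56 rad/s
x(θ) = r cosθ + √(L² − r² sin²θ); with ω constant, a = ω²·d²x/dθ².
d²x/dθ² = −r cosθ − r²(cos2θ)/√u − r⁴ sin²2θ/(4u^{3/2}),  u = L² − r² sin²θ = 0.0986519 m².
Substituting r = 0.0677 m, L = 0.3148 m, θ = 18.2°: d²x/dθ² = -0.076118 m.
a = ω²·d²x/dθ² = (3.56)²·(-0.076118) = -0.96495 m/s²;  |a| = 0.96495 m/s².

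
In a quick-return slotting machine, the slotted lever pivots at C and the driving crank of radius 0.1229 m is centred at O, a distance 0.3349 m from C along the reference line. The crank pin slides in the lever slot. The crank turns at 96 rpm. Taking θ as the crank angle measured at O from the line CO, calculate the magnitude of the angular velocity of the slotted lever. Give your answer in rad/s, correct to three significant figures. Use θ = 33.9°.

ω = 10.05 rad/s (from 96 rpm).
Crank pin A relative to C: A = (d + r cosθ, r sinθ); lever angle φ = atan2(r sinθ, d + r cosθ).
Differentiating tanφ: φ̇ = rω(d cosθ + r)/(d² + r² + 2dr cosθ).
d² + r² + 2dr cosθ = |CA|² = 0.195588 m²;  d cosθ + r = +0.40087 m.
|ω_lever| = |0.1229·10.05·+0.40087| / 0.195588 = 2.5323 rad/s.

2.53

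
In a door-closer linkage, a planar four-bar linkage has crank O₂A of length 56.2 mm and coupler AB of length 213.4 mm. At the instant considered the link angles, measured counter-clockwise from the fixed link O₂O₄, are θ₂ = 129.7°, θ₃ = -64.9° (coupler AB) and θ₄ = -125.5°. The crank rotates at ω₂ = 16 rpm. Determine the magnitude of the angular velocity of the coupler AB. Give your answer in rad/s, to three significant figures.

ω₂ = 1.676 rad/s (from 16 rpm).
Differentiating the loop-closure r₂e^{iθ₂}+r₃e^{iθ₃}=r₁+r₄e^{iθ₄} gives r₂ω₂e^{iθ₂}+r₃ω₃e^{iθ₃}=r₄ω₄e^{iθ₄}.
Eliminating the other unknown: ω₃ = r₂ω₂ sin(θ₄−θ₂) / [r₃ sin(θ₃−θ₄)].
Numerator sine = +0.96682; denominator sine = +0.87121.
Result = 0.0562·1.676·(+0.96682) / (0.2134·(+0.87121)) = +0.48968 rad/s; magnitude 0.48968 rad/s.

0.490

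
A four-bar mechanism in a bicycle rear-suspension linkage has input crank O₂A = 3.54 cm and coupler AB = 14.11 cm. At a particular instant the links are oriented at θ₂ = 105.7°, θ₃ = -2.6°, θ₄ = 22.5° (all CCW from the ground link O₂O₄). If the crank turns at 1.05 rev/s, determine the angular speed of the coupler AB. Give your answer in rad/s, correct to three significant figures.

ω₂ = 6.597 rad/s (from 1.05 rev/s).
Differentiating the loop-closure r₂e^{iθ₂}+r₃e^{iθ₃}=r₁+r₄e^{iθ₄} gives r₂ω₂e^{iθ₂}+r₃ω₃e^{iθ₃}=r₄ω₄e^{iθ₄}.
Eliminating the other unknown: ω₃ = r₂ω₂ sin(θ₄−θ₂) / [r₃ sin(θ₃−θ₄)].
Numerator sine = -0.99297; denominator sine = -0.42420.
Result = 0.0354·6.597·(-0.99297) / (0.1411·(-0.42420)) = +3.8744 rad/s; magnitude 3.8744 rad/s.

3.87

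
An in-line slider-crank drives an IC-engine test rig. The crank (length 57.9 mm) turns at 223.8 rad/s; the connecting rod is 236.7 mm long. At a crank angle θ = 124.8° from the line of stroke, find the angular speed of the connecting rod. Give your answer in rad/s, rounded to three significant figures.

ω = 223.8 rad/s
The rod makes angle φ with the slider axis where L sinφ = r sinθ; differentiating, L cosφ·φ̇ = r ω cosθ.
L cosφ = √(L² − r² sin²θ) = 0.23188 m.
|ω_rod| = r ω |cosθ| / √(L² − r² sin²θ) = 0.0579·223.8·0.57071/0.23188 = 31.893 rad/s.

31.9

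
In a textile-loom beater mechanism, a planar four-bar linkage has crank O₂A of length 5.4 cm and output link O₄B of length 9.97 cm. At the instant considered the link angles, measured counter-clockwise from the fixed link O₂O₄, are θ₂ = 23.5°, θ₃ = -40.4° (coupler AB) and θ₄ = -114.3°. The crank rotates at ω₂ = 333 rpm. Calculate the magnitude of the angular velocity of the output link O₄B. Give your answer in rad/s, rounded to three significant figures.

ω₂ = 34.87 rad/s (from 333 rpm).
Differentiating the loop-closure r₂e^{iθ₂}+r₃e^{iθ₃}=r₁+r₄e^{iθ₄} gives r₂ω₂e^{iθ₂}+r₃ω₃e^{iθ₃}=r₄ω₄e^{iθ₄}.
Eliminating the other unknown: ω₄ = r₂ω₂ sin(θ₂−θ₃) / [r₄ sin(θ₄−θ₃)].
Numerator sine = +0.89803; denominator sine = -0.96078.
Result = 0.054·34.87·(+0.89803) / (0.0997·(-0.96078)) = -17.654 rad/s; magnitude 17.654 rad/s.

17.7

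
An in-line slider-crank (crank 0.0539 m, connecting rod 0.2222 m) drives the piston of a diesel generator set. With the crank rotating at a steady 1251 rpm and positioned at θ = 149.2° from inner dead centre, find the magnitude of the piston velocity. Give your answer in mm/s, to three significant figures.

2860

ω = 2π·1251/60 = 131 rad/s
For an in-line slider-crank, x = r cosθ + √(L² − r² sin²θ), so v = −rω sinθ·[1 + r cosθ/√(L² − r² sin²θ)].
With r = 0.0539 m, L = 0.2222 m, θ = 149.2°: √(L² − r² sin²θ) = 0.22048 m.
v = −0.0539·131·0.51204·[1 + 0.0539·-0.85896/0.22048] = -2.8564 m/s.
|v| = 2.8564 m/s = 2856.4 mm/s.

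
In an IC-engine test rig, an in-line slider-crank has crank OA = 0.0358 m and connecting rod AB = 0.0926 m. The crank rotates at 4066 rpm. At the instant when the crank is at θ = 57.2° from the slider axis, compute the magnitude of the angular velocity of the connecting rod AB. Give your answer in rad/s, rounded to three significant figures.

94.3

ω = 425.8 rad/s (converted from 4066 rpm).
The rod makes angle φ with the slider axis where L sinφ = r sinθ; differentiating, L cosφ·φ̇ = r ω cosθ.
L cosφ = √(L² − r² sin²θ) = 0.087574 m.
|ω_rod| = r ω |cosθ| / √(L² − r² sin²θ) = 0.0358·425.8·0.54171/0.087574 = 94.291 rad/s.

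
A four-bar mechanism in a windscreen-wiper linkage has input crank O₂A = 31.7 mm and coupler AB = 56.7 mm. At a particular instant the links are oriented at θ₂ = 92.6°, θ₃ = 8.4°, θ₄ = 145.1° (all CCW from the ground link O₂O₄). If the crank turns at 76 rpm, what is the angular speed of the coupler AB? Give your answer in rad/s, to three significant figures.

5.15

ω₂ = 7.959 rad/s (from 76 rpm).
Differentiating the loop-closure r₂e^{iθ₂}+r₃e^{iθ₃}=r₁+r₄e^{iθ₄} gives r₂ω₂e^{iθ₂}+r₃ω₃e^{iθ₃}=r₄ω₄e^{iθ₄}.
Eliminating the other unknown: ω₃ = r₂ω₂ sin(θ₄−θ₂) / [r₃ sin(θ₃−θ₄)].
Numerator sine = +0.79335; denominator sine = -0.68582.
Result = 0.0317·7.959·(+0.79335) / (0.0567·(-0.68582)) = -5.1473 rad/s; magnitude 5.1473 rad/s.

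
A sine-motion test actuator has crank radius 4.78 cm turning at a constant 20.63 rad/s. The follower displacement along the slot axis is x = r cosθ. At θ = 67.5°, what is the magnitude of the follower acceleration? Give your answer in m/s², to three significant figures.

7.79

ω = 20.63 rad/s
x = r cosθ ⇒ ẍ = −rω² cosθ (ω constant).
|a| = rω²|cosθ| = 0.0478·(20.63)²·|cos 67.5°| = 7.7851 m/s².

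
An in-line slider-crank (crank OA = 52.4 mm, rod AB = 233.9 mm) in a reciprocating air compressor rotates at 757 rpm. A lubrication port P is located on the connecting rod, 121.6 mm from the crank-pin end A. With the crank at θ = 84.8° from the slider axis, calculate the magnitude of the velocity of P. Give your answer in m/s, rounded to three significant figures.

4.19

ω = 79.27 rad/s.  Crank-pin speed |V_A| = rω = 4.1539 m/s, perpendicular to OA.
Rod angle: sinφ = −(r/L) sinθ ⇒ φ = -12.891°; ω_rod = −rω cosθ/√(L²−r²sin²θ) = -1.6512 rad/s.
V_P = V_A + ω_rod × AP, with AP = 0.1216 m along the rod.
Components: V_Px = −rω sinθ − a·ω_rod·sinφ = -4.1816 m/s;  V_Py = rω cosθ + a·ω_rod·cosφ = +0.18075 m/s.
|V_P| = √(V_Px² + V_Py²) = 4.1855 m/s.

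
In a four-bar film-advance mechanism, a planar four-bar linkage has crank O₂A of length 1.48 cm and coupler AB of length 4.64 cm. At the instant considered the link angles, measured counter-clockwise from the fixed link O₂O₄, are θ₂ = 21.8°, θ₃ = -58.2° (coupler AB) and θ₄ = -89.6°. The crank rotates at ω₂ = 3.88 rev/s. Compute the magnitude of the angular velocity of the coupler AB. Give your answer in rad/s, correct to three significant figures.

ω₂ = 24.38 rad/s (from 3.88 rev/s).
Differentiating the loop-closure r₂e^{iθ₂}+r₃e^{iθ₃}=r₁+r₄e^{iθ₄} gives r₂ω₂e^{iθ₂}+r₃ω₃e^{iθ₃}=r₄ω₄e^{iθ₄}.
Eliminating the other unknown: ω₃ = r₂ω₂ sin(θ₄−θ₂) / [r₃ sin(θ₃−θ₄)].
Numerator sine = -0.93106; denominator sine = +0.52101.
Result = 0.0148·24.38·(-0.93106) / (0.0464·(+0.52101)) = -13.896 rad/s; magnitude 13.896 rad/s.

13.9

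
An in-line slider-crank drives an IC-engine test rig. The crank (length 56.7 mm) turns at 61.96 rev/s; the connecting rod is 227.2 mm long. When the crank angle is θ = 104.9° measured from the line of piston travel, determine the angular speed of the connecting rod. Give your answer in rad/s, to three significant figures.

25.7

ω = 389.3 rad/s (converted from 61.96 rev/s).
The rod makes angle φ with the slider axis where L sinφ = r sinθ; differentiating, L cosφ·φ̇ = r ω cosθ.
L cosφ = √(L² − r² sin²θ) = 0.22049 m.
|ω_rod| = r ω |cosθ| / √(L² − r² sin²θ) = 0.0567·389.3·0.25713/0.22049 = 25.742 rad/s.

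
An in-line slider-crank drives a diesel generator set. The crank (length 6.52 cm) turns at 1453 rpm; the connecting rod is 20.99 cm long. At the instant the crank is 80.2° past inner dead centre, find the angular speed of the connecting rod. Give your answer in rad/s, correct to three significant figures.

ω = 152.2 rad/s (converted from 1453 rpm).
The rod makes angle φ with the slider axis where L sinφ = r sinθ; differentiating, L cosφ·φ̇ = r ω cosθ.
L cosφ = √(L² − r² sin²θ) = 0.19983 m.
|ω_rod| = r ω |cosθ| / √(L² − r² sin²θ) = 0.0652·152.2·0.17021/0.19983 = 8.4504 rad/s.

8.45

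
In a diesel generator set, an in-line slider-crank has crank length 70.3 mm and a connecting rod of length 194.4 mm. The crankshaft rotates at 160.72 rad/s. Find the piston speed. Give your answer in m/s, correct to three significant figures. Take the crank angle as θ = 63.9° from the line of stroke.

11.9

ω = 160.7 rad/s
For an in-line slider-crank, x = r cosθ + √(L² − r² sin²θ), so v = −rω sinθ·[1 + r cosθ/√(L² − r² sin²θ)].
With r = 0.0703 m, L = 0.1944 m, θ = 63.9°: √(L² − r² sin²θ) = 0.18386 m.
v = −0.0703·160.7·0.89803·[1 + 0.0703·0.43994/0.18386] = -11.853 m/s.
|v| = 11.853 m/s.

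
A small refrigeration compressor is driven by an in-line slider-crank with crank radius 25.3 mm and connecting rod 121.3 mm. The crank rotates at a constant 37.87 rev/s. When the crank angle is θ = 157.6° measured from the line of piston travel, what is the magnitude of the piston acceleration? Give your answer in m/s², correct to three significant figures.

ω = 2π·37.9 = 237.9 rad/s
x(θ) = r cosθ + √(L² − r² sin²θ); with ω constant, a = ω²·d²x/dθ².
d²x/dθ² = −r cosθ − r²(cos2θ)/√u − r⁴ sin²2θ/(4u^{3/2}),  u = L² − r² sin²θ = 0.0146207 m².
Substituting r = 0.0253 m, L = 0.1213 m, θ = 157.6°: d²x/dθ² = +0.019606 m.
a = ω²·d²x/dθ² = (237.9)²·(+0.019606) = +1110 m/s²;  |a| = 1110 m/s².

1110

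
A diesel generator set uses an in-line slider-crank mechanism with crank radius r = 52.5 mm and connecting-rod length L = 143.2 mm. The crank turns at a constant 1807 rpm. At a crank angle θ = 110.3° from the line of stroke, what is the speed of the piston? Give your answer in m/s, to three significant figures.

ω = 2π·1807/60 = 189.2 rad/s
For an in-line slider-crank, x = r cosθ + √(L² − r² sin²θ), so v = −rω sinθ·[1 + r cosθ/√(L² − r² sin²θ)].
With r = 0.0525 m, L = 0.1432 m, θ = 110.3°: √(L² − r² sin²θ) = 0.13447 m.
v = −0.0525·189.2·0.93789·[1 + 0.0525·-0.34694/0.13447] = -8.0554 m/s.
|v| = 8.0554 m/s.

8.06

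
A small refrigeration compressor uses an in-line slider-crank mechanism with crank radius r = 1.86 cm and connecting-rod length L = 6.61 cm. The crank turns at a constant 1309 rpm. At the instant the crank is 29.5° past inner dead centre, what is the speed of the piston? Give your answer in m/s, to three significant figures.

ω = 2π·1309/60 = 137.1 rad/s
For an in-line slider-crank, x = r cosθ + √(L² − r² sin²θ), so v = −rω sinθ·[1 + r cosθ/√(L² − r² sin²θ)].
With r = 0.0186 m, L = 0.0661 m, θ = 29.5°: √(L² − r² sin²θ) = 0.065462 m.
v = −0.0186·137.1·0.49242·[1 + 0.0186·0.87036/0.065462] = -1.566 m/s.
|v| = 1.566 m/s.

1.57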